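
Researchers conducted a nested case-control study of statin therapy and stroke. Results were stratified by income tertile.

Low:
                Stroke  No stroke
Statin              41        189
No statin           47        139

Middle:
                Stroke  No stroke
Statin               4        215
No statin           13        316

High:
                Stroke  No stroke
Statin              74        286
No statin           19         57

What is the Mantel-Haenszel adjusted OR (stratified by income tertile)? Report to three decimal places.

0.660

OR_MH = Σ(aᵢdᵢ/nᵢ) / Σ(bᵢcᵢ/nᵢ), where nᵢ is the stratum total.
Stratum 1 (Low): n = 416; a·d/n = 41·139/416 = 13.6995; b·c/n = 189·47/416 = 21.3534
Stratum 2 (Middle): n = 548; a·d/n = 4·316/548 = 2.3066; b·c/n = 215·13/548 = 5.1004
Stratum 3 (High): n = 436; a·d/n = 74·57/436 = 9.6743; b·c/n = 286·19/436 = 12.4633
OR_MH = (13.6995 + 2.3066 + 9.6743) / (21.3534 + 5.1004 + 12.4633) = 25.6804 / 38.9170 = 0.65988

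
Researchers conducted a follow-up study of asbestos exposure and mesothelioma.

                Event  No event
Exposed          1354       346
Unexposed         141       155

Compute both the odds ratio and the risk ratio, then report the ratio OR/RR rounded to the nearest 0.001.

2.573

Cells: a = 1354, b = 346, c = 141, d = 155.
OR = (1354·155)/(346·141) = 209870/48786 = 4.30185
Risk in exposed = 1354/1700 = 0.79647; risk in unexposed = 141/296 = 0.47635; RR = 1.67202
OR/RR = 4.30185 / 1.67202 = 2.57284
The outcome is not rare, so the OR lies further from 1 than the RR.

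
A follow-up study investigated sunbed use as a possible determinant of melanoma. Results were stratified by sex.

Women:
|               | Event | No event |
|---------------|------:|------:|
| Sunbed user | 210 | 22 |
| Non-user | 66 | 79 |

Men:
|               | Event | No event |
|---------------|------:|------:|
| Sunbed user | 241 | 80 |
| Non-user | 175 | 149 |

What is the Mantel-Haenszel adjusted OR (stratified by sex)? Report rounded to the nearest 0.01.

OR_MH = Σ(aᵢdᵢ/nᵢ) / Σ(bᵢcᵢ/nᵢ), where nᵢ is the stratum total.
Stratum 1 (Women): n = 377; a·d/n = 210·79/377 = 44.0053; b·c/n = 22·66/377 = 3.8515
Stratum 2 (Men): n = 645; a·d/n = 241·149/645 = 55.6729; b·c/n = 80·175/645 = 21.7054
OR_MH = (44.0053 + 55.6729) / (3.8515 + 21.7054) = 99.6782 / 25.5569 = 3.90025

3.90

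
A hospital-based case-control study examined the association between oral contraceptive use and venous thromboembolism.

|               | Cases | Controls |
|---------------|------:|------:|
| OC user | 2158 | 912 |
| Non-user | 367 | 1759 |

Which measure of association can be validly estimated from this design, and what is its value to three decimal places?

11.341

Cells: a = 2158, b = 912, c = 367, d = 1759.
This is a hospital-based case-control study: participants were sampled on outcome status, so risks in the source population cannot be estimated directly — relative risk is not valid here. The odds ratio is the appropriate measure.
OR = (a·d)/(b·c) = (2158 × 1759) / (912 × 367) = 3795922 / 334704 = 11.34113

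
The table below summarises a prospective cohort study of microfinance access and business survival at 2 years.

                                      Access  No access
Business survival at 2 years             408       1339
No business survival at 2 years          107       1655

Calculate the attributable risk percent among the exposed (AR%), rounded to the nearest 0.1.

43.5

Reading the table with exposure as columns: a = 408 (Access, case), b = 107 (Access, non-case), c = 1339 (No access, case), d = 1655.
Risk in exposed = 408/515 = 0.79223; risk in unexposed = 1339/2994 = 0.44723.
RR = 0.79223/0.44723 = 1.77143
AR% = (RR − 1)/RR × 100 = (1.77143 − 1)/1.77143 × 100 = 43.5485%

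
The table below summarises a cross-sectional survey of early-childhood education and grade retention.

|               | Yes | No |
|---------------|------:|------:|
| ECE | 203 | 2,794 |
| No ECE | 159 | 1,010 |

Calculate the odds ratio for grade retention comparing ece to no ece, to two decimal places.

Cells: a = 203, b = 2794, c = 159, d = 1010.
OR = (a·d)/(b·c) = (203 × 1010) / (2794 × 159) = 205030 / 444246 = 0.46152
Exposure is associated with lower odds of grade retention (OR = 0.46 < 1).

0.46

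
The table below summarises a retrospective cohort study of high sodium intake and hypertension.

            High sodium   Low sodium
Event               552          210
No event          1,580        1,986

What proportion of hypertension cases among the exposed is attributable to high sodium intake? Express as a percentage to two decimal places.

Reading the table with exposure as columns: a = 552 (High sodium, case), b = 1580 (High sodium, non-case), c = 210 (Low sodium, case), d = 1986.
Risk in exposed = 552/2132 = 0.25891; risk in unexposed = 210/2196 = 0.09563.
RR = 0.25891/0.09563 = 2.70748
AR% = (RR − 1)/RR × 100 = (2.70748 − 1)/2.70748 × 100 = 63.0653%

63.07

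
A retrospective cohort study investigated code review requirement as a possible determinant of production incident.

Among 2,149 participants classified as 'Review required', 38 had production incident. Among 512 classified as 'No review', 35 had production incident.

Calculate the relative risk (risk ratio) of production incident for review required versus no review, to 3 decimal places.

0.259

From the description: a = 38, b = 2111, c = 35, d = 477.
Risk in exposed = 38/2149 = 0.01768; risk in unexposed = 35/512 = 0.06836.
RR = 0.01768 / 0.06836 = 0.25867
The risk is 74% lower among the exposed than among the unexposed.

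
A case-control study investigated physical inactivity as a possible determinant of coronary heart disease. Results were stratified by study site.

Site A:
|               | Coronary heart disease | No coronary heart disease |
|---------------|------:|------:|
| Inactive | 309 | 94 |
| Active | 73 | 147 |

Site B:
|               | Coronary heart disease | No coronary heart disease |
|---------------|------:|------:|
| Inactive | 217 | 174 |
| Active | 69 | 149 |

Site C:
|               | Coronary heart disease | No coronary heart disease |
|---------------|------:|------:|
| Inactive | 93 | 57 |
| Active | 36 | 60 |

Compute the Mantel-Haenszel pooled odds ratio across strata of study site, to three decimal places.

OR_MH = Σ(aᵢdᵢ/nᵢ) / Σ(bᵢcᵢ/nᵢ), where nᵢ is the stratum total.
Stratum 1 (Site A): n = 623; a·d/n = 309·147/623 = 72.9101; b·c/n = 94·73/623 = 11.0144
Stratum 2 (Site B): n = 609; a·d/n = 217·149/609 = 53.0920; b·c/n = 174·69/609 = 19.7143
Stratum 3 (Site C): n = 246; a·d/n = 93·60/246 = 22.6829; b·c/n = 57·36/246 = 8.3415
OR_MH = (72.9101 + 53.0920 + 22.6829) / (11.0144 + 19.7143 + 8.3415) = 148.6850 / 39.0702 = 3.80559

3.806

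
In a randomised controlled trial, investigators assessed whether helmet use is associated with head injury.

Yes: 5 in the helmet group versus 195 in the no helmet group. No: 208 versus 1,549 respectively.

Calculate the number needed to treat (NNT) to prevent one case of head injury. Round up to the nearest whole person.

Risk in treated group = 5/213 = 0.02347; risk in control = 195/1744 = 0.11181.
Absolute risk reduction = 0.11181 − 0.02347 = 0.08834
NNT = 1 / ARR = 1 / 0.08834 = 11.320 → round up → 12

12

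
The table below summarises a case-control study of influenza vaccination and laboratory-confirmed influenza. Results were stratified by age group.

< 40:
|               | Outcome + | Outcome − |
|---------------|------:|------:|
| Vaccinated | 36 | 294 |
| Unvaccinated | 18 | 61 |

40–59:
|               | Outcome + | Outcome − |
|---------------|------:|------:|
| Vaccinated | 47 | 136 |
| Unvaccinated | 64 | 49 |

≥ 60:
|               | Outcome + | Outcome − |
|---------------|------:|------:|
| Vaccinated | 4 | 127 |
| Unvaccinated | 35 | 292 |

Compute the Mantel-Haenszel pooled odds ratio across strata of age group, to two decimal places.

OR_MH = Σ(aᵢdᵢ/nᵢ) / Σ(bᵢcᵢ/nᵢ), where nᵢ is the stratum total.
Stratum 1 (< 40): n = 409; a·d/n = 36·61/409 = 5.3692; b·c/n = 294·18/409 = 12.9389
Stratum 2 (40–59): n = 296; a·d/n = 47·49/296 = 7.7804; b·c/n = 136·64/296 = 29.4054
Stratum 3 (≥ 60): n = 458; a·d/n = 4·292/458 = 2.5502; b·c/n = 127·35/458 = 9.7052
OR_MH = (5.3692 + 7.7804 + 2.5502) / (12.9389 + 29.4054 + 9.7052) = 15.6998 / 52.0495 = 0.30163

0.30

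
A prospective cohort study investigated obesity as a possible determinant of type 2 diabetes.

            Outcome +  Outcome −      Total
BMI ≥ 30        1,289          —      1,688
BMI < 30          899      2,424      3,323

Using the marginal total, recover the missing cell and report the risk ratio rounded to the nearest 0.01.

The missing cell is in the exposed row: 1688 − 1289 = 399.
So a = 1289, b = 399, c = 899, d = 2424.
RR = [a/(a+b)] / [c/(c+d)] = (1289/1688) / (899/3323) = 0.76363/0.27054 = 2.82261

2.82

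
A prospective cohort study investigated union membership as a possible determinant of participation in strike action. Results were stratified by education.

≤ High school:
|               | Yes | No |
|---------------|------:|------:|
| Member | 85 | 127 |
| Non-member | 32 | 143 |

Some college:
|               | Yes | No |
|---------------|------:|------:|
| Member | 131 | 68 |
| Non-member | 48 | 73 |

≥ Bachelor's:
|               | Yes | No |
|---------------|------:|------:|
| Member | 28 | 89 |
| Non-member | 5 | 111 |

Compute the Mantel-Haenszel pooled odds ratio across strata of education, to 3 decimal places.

3.301

OR_MH = Σ(aᵢdᵢ/nᵢ) / Σ(bᵢcᵢ/nᵢ), where nᵢ is the stratum total.
Stratum 1 (≤ High school): n = 387; a·d/n = 85·143/387 = 31.4083; b·c/n = 127·32/387 = 10.5013
Stratum 2 (Some college): n = 320; a·d/n = 131·73/320 = 29.8844; b·c/n = 68·48/320 = 10.2000
Stratum 3 (≥ Bachelor's): n = 233; a·d/n = 28·111/233 = 13.3391; b·c/n = 89·5/233 = 1.9099
OR_MH = (31.4083 + 29.8844 + 13.3391) / (10.5013 + 10.2000 + 1.9099) = 74.6317 / 22.6112 = 3.30066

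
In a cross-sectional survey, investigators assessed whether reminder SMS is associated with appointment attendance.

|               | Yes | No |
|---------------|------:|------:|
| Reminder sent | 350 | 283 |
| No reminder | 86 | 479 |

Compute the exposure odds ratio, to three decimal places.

Cells: a = 350, b = 283, c = 86, d = 479.
OR = (a·d)/(b·c) = (350 × 479) / (283 × 86) = 167650 / 24338 = 6.88840
The odds of appointment attendance are about 6.89 times as high in the reminder sent group.

6.888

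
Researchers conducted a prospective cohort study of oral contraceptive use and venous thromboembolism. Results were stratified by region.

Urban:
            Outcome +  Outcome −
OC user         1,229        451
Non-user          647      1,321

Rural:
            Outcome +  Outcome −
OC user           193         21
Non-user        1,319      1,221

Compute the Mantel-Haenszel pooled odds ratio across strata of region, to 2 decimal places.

5.89

OR_MH = Σ(aᵢdᵢ/nᵢ) / Σ(bᵢcᵢ/nᵢ), where nᵢ is the stratum total.
Stratum 1 (Urban): n = 3648; a·d/n = 1229·1321/3648 = 445.0408; b·c/n = 451·647/3648 = 79.9882
Stratum 2 (Rural): n = 2754; a·d/n = 193·1221/2754 = 85.5675; b·c/n = 21·1319/2754 = 10.0577
OR_MH = (445.0408 + 85.5675) / (79.9882 + 10.0577) = 530.6084 / 90.0459 = 5.89264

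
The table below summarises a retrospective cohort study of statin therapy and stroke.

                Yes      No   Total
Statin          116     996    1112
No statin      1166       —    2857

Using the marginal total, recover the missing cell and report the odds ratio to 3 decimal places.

The missing cell is in the unexposed row: 2857 − 1166 = 1691.
So a = 116, b = 996, c = 1166, d = 1691.
OR = (a·d)/(b·c) = (116 × 1691) / (996 × 1166) = 196156 / 1161336 = 0.16891

0.169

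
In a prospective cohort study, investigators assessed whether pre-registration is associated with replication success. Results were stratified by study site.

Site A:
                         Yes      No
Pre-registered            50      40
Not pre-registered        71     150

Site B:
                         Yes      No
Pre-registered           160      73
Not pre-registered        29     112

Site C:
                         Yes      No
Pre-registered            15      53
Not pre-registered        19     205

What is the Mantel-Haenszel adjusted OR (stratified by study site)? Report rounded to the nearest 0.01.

OR_MH = Σ(aᵢdᵢ/nᵢ) / Σ(bᵢcᵢ/nᵢ), where nᵢ is the stratum total.
Stratum 1 (Site A): n = 311; a·d/n = 50·150/311 = 24.1158; b·c/n = 40·71/311 = 9.1318
Stratum 2 (Site B): n = 374; a·d/n = 160·112/374 = 47.9144; b·c/n = 73·29/374 = 5.6604
Stratum 3 (Site C): n = 292; a·d/n = 15·205/292 = 10.5308; b·c/n = 53·19/292 = 3.4486
OR_MH = (24.1158 + 47.9144 + 10.5308) / (9.1318 + 5.6604 + 3.4486) = 82.5610 / 18.2409 = 4.52615

4.53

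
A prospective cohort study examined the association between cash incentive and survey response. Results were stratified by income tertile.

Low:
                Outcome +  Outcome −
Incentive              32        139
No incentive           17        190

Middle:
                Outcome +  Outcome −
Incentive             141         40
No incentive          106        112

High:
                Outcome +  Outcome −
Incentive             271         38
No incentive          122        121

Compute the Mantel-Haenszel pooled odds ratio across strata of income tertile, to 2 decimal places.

OR_MH = Σ(aᵢdᵢ/nᵢ) / Σ(bᵢcᵢ/nᵢ), where nᵢ is the stratum total.
Stratum 1 (Low): n = 378; a·d/n = 32·190/378 = 16.0847; b·c/n = 139·17/378 = 6.2513
Stratum 2 (Middle): n = 399; a·d/n = 141·112/399 = 39.5789; b·c/n = 40·106/399 = 10.6266
Stratum 3 (High): n = 552; a·d/n = 271·121/552 = 59.4040; b·c/n = 38·122/552 = 8.3986
OR_MH = (16.0847 + 39.5789 + 59.4040) / (6.2513 + 10.6266 + 8.3986) = 115.0676 / 25.2764 = 4.55237

4.55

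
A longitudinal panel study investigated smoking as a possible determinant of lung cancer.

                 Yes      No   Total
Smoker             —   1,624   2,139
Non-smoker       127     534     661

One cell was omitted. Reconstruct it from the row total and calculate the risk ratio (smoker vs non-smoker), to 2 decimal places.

1.25

The missing cell is in the exposed row: 2139 − 1624 = 515.
So a = 515, b = 1624, c = 127, d = 534.
RR = [a/(a+b)] / [c/(c+d)] = (515/2139) / (127/661) = 0.24077/0.19213 = 1.25312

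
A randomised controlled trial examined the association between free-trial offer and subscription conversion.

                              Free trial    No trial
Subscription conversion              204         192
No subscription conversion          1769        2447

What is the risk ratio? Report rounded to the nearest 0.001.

Reading the table with exposure as columns: a = 204 (Free trial, case), b = 1769 (Free trial, non-case), c = 192 (No trial, case), d = 2447.
Risk in exposed = 204/1973 = 0.10340; risk in unexposed = 192/2639 = 0.07275.
RR = 0.10340 / 0.07275 = 1.42115
The risk among the exposed is 1.42 times that among the unexposed.

1.421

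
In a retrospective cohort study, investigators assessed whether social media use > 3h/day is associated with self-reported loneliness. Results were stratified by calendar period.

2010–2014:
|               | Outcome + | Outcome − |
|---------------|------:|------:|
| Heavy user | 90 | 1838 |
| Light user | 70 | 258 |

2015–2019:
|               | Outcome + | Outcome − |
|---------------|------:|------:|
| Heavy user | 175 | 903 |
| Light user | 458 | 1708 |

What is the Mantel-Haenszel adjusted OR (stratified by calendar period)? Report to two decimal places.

OR_MH = Σ(aᵢdᵢ/nᵢ) / Σ(bᵢcᵢ/nᵢ), where nᵢ is the stratum total.
Stratum 1 (2010–2014): n = 2256; a·d/n = 90·258/2256 = 10.2926; b·c/n = 1838·70/2256 = 57.0301
Stratum 2 (2015–2019): n = 3244; a·d/n = 175·1708/3244 = 92.1393; b·c/n = 903·458/3244 = 127.4889
OR_MH = (10.2926 + 92.1393) / (57.0301 + 127.4889) = 102.4319 / 184.5190 = 0.55513

0.56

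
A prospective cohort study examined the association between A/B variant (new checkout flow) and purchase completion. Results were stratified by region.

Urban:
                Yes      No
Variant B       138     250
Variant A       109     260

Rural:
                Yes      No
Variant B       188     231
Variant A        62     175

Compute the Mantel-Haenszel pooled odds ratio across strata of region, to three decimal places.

OR_MH = Σ(aᵢdᵢ/nᵢ) / Σ(bᵢcᵢ/nᵢ), where nᵢ is the stratum total.
Stratum 1 (Urban): n = 757; a·d/n = 138·260/757 = 47.3976; b·c/n = 250·109/757 = 35.9974
Stratum 2 (Rural): n = 656; a·d/n = 188·175/656 = 50.1524; b·c/n = 231·62/656 = 21.8323
OR_MH = (47.3976 + 50.1524) / (35.9974 + 21.8323) = 97.5501 / 57.8297 = 1.68685

1.687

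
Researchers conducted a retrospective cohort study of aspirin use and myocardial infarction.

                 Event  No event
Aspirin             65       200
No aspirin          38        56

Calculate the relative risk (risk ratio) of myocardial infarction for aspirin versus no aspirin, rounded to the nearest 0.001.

Cells: a = 65, b = 200, c = 38, d = 56.
Risk in exposed = 65/265 = 0.24528; risk in unexposed = 38/94 = 0.40426.
RR = 0.24528 / 0.40426 = 0.60675
The risk is 39% lower among the exposed than among the unexposed.

0.607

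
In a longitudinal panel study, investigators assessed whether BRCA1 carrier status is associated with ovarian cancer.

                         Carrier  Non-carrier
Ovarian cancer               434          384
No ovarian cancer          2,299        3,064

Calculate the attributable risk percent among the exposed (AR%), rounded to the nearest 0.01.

Reading the table with exposure as columns: a = 434 (Carrier, case), b = 2299 (Carrier, non-case), c = 384 (Non-carrier, case), d = 3064.
Risk in exposed = 434/2733 = 0.15880; risk in unexposed = 384/3448 = 0.11137.
RR = 0.15880/0.11137 = 1.42589
AR% = (RR − 1)/RR × 100 = (1.42589 − 1)/1.42589 × 100 = 29.8684%

29.87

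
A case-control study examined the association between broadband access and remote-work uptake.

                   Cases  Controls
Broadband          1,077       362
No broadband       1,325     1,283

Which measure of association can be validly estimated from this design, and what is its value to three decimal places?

Cells: a = 1077, b = 362, c = 1325, d = 1283.
This is a case-control study: participants were sampled on outcome status, so risks in the source population cannot be estimated directly — relative risk is not valid here. The odds ratio is the appropriate measure.
OR = (a·d)/(b·c) = (1077 × 1283) / (362 × 1325) = 1381791 / 479650 = 2.88083

2.881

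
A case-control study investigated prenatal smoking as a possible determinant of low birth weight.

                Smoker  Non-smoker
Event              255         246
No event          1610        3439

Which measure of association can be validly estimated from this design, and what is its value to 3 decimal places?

2.214

Reading the table with exposure as columns: a = 255 (Smoker, case), b = 1610 (Smoker, non-case), c = 246 (Non-smoker, case), d = 3439.
This is a case-control study: participants were sampled on outcome status, so risks in the source population cannot be estimated directly — relative risk is not valid here. The odds ratio is the appropriate measure.
OR = (a·d)/(b·c) = (255 × 3439) / (1610 × 246) = 876945 / 396060 = 2.21417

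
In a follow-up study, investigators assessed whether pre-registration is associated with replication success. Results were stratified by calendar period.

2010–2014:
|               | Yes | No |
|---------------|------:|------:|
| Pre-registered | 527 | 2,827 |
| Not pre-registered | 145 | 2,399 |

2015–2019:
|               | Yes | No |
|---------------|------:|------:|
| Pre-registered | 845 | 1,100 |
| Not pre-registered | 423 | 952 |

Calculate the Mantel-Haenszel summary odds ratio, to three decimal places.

2.178

OR_MH = Σ(aᵢdᵢ/nᵢ) / Σ(bᵢcᵢ/nᵢ), where nᵢ is the stratum total.
Stratum 1 (2010–2014): n = 5898; a·d/n = 527·2399/5898 = 214.3562; b·c/n = 2827·145/5898 = 69.5007
Stratum 2 (2015–2019): n = 3320; a·d/n = 845·952/3320 = 242.3012; b·c/n = 1100·423/3320 = 140.1506
OR_MH = (214.3562 + 242.3012) / (69.5007 + 140.1506) = 456.6574 / 209.6513 = 2.17818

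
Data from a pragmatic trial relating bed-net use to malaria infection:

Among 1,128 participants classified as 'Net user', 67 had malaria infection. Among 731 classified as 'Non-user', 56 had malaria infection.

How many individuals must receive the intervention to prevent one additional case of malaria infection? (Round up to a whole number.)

Risk in treated group = 67/1128 = 0.05940; risk in control = 56/731 = 0.07661.
Absolute risk reduction = 0.07661 − 0.05940 = 0.01721
NNT = 1 / ARR = 1 / 0.01721 = 58.105 → round up → 59

59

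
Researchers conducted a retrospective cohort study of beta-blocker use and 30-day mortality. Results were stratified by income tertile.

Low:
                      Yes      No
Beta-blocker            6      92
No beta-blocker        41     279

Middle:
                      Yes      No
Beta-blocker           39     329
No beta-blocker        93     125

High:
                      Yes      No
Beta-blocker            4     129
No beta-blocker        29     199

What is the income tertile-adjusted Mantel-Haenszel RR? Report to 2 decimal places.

0.27

RR_MH = Σ(aᵢ·n₀ᵢ/nᵢ) / Σ(cᵢ·n₁ᵢ/nᵢ), with n₁ᵢ = aᵢ+bᵢ (exposed), n₀ᵢ = cᵢ+dᵢ (unexposed), nᵢ = n₁ᵢ+n₀ᵢ.
Stratum 1 (Low): n₁ = 98, n₀ = 320, n = 418; a·n₀/n = 6·320/418 = 4.5933; c·n₁/n = 41·98/418 = 9.6124
Stratum 2 (Middle): n₁ = 368, n₀ = 218, n = 586; a·n₀/n = 39·218/586 = 14.5085; c·n₁/n = 93·368/586 = 58.4027
Stratum 3 (High): n₁ = 133, n₀ = 228, n = 361; a·n₀/n = 4·228/361 = 2.5263; c·n₁/n = 29·133/361 = 10.6842
RR_MH = (4.5933 + 14.5085 + 2.5263) / (9.6124 + 58.4027 + 10.6842) = 21.6281 / 78.6994 = 0.27482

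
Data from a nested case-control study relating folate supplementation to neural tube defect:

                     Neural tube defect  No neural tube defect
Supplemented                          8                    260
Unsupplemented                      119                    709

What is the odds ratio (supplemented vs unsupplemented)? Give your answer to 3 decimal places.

0.183

Cells: a = 8, b = 260, c = 119, d = 709.
OR = (a·d)/(b·c) = (8 × 709) / (260 × 119) = 5672 / 30940 = 0.18332
Exposure is associated with lower odds of neural tube defect (OR = 0.18 < 1).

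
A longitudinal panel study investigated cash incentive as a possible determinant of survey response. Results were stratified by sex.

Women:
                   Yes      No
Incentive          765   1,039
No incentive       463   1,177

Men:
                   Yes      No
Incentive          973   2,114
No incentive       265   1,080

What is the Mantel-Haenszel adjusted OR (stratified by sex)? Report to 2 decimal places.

OR_MH = Σ(aᵢdᵢ/nᵢ) / Σ(bᵢcᵢ/nᵢ), where nᵢ is the stratum total.
Stratum 1 (Women): n = 3444; a·d/n = 765·1177/3444 = 261.4416; b·c/n = 1039·463/3444 = 139.6797
Stratum 2 (Men): n = 4432; a·d/n = 973·1080/4432 = 237.1029; b·c/n = 2114·265/4432 = 126.4012
OR_MH = (261.4416 + 237.1029) / (139.6797 + 126.4012) = 498.5445 / 266.0809 = 1.87366

1.87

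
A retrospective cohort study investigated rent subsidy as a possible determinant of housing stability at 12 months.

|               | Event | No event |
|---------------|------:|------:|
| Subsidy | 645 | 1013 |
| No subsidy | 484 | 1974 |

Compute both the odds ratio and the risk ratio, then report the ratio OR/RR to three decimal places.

1.314

Cells: a = 645, b = 1013, c = 484, d = 1974.
OR = (645·1974)/(1013·484) = 1273230/490292 = 2.59688
Risk in exposed = 645/1658 = 0.38902; risk in unexposed = 484/2458 = 0.19691; RR = 1.97566
OR/RR = 2.59688 / 1.97566 = 1.31444
The outcome is not rare, so the OR lies further from 1 than the RR.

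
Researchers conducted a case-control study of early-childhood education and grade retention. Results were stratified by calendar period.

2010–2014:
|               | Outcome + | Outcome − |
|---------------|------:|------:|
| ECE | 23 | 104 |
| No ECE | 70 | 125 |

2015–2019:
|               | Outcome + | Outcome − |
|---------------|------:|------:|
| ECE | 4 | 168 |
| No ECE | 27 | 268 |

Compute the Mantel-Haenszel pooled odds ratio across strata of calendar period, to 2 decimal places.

0.35

OR_MH = Σ(aᵢdᵢ/nᵢ) / Σ(bᵢcᵢ/nᵢ), where nᵢ is the stratum total.
Stratum 1 (2010–2014): n = 322; a·d/n = 23·125/322 = 8.9286; b·c/n = 104·70/322 = 22.6087
Stratum 2 (2015–2019): n = 467; a·d/n = 4·268/467 = 2.2955; b·c/n = 168·27/467 = 9.7131
OR_MH = (8.9286 + 2.2955) / (22.6087 + 9.7131) = 11.2241 / 32.3218 = 0.34726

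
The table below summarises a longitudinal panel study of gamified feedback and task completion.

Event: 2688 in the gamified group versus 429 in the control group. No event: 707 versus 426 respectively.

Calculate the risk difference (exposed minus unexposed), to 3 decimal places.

From the description: a = 2688, b = 707, c = 429, d = 426.
Risk in exposed = 2688/3395 = 0.791753; risk in unexposed = 429/855 = 0.501754.
Risk difference = 0.791753 − 0.501754 = 0.289998

0.290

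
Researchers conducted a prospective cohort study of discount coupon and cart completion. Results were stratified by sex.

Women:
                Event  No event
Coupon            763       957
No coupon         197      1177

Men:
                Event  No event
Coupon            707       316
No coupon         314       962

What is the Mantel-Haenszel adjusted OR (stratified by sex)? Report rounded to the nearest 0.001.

OR_MH = Σ(aᵢdᵢ/nᵢ) / Σ(bᵢcᵢ/nᵢ), where nᵢ is the stratum total.
Stratum 1 (Women): n = 3094; a·d/n = 763·1177/3094 = 290.2557; b·c/n = 957·197/3094 = 60.9337
Stratum 2 (Men): n = 2299; a·d/n = 707·962/2299 = 295.8391; b·c/n = 316·314/2299 = 43.1596
OR_MH = (290.2557 + 295.8391) / (60.9337 + 43.1596) = 586.0947 / 104.0934 = 5.63047

5.630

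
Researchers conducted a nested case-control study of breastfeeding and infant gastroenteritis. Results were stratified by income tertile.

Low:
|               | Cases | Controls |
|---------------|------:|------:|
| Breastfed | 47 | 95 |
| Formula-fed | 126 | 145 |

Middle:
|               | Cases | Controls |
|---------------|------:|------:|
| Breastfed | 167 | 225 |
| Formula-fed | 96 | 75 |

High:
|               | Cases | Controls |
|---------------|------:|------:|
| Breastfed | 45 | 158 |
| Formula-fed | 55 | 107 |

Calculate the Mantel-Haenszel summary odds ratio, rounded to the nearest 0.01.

0.57

OR_MH = Σ(aᵢdᵢ/nᵢ) / Σ(bᵢcᵢ/nᵢ), where nᵢ is the stratum total.
Stratum 1 (Low): n = 413; a·d/n = 47·145/413 = 16.5012; b·c/n = 95·126/413 = 28.9831
Stratum 2 (Middle): n = 563; a·d/n = 167·75/563 = 22.2469; b·c/n = 225·96/563 = 38.3659
Stratum 3 (High): n = 365; a·d/n = 45·107/365 = 13.1918; b·c/n = 158·55/365 = 23.8082
OR_MH = (16.5012 + 22.2469 + 13.1918) / (28.9831 + 38.3659 + 23.8082) = 51.9399 / 91.1572 = 0.56978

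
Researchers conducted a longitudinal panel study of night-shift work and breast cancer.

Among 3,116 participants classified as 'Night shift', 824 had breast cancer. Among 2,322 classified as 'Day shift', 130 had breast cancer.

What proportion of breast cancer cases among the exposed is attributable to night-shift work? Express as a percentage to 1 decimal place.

From the description: a = 824, b = 2292, c = 130, d = 2192.
Risk in exposed = 824/3116 = 0.26444; risk in unexposed = 130/2322 = 0.05599.
RR = 0.26444/0.05599 = 4.72333
AR% = (RR − 1)/RR × 100 = (4.72333 − 1)/4.72333 × 100 = 78.8285%

78.8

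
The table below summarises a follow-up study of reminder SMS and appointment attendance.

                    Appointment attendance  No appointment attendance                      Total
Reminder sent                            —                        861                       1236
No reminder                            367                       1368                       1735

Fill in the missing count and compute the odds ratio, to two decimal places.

The missing cell is in the exposed row: 1236 − 861 = 375.
So a = 375, b = 861, c = 367, d = 1368.
OR = (a·d)/(b·c) = (375 × 1368) / (861 × 367) = 513000 / 315987 = 1.62348

1.62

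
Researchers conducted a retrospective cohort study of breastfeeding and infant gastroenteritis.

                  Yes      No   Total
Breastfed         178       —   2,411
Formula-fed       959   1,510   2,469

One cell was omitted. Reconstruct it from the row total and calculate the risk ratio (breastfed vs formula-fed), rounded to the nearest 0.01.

0.19

The missing cell is in the exposed row: 2411 − 178 = 2233.
So a = 178, b = 2233, c = 959, d = 1510.
RR = [a/(a+b)] / [c/(c+d)] = (178/2411) / (959/2469) = 0.07383/0.38842 = 0.19008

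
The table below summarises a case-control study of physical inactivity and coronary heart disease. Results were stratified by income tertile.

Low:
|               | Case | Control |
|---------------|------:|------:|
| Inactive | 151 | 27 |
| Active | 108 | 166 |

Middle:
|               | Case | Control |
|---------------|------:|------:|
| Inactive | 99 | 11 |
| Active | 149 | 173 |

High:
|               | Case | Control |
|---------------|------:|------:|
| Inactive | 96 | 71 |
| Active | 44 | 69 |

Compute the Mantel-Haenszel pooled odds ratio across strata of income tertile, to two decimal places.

OR_MH = Σ(aᵢdᵢ/nᵢ) / Σ(bᵢcᵢ/nᵢ), where nᵢ is the stratum total.
Stratum 1 (Low): n = 452; a·d/n = 151·166/452 = 55.4558; b·c/n = 27·108/452 = 6.4513
Stratum 2 (Middle): n = 432; a·d/n = 99·173/432 = 39.6458; b·c/n = 11·149/432 = 3.7940
Stratum 3 (High): n = 280; a·d/n = 96·69/280 = 23.6571; b·c/n = 71·44/280 = 11.1571
OR_MH = (55.4558 + 39.6458 + 23.6571) / (6.4513 + 3.7940 + 11.1571) = 118.7587 / 21.4025 = 5.54884

5.55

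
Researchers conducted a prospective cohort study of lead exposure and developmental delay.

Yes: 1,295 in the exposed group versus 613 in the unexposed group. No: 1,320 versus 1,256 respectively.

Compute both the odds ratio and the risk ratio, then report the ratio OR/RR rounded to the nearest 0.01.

1.33

From the description: a = 1295, b = 1320, c = 613, d = 1256.
OR = (1295·1256)/(1320·613) = 1626520/809160 = 2.01013
Risk in exposed = 1295/2615 = 0.49522; risk in unexposed = 613/1869 = 0.32798; RR = 1.50990
OR/RR = 2.01013 / 1.50990 = 1.33131
The outcome is not rare, so the OR lies further from 1 than the RR.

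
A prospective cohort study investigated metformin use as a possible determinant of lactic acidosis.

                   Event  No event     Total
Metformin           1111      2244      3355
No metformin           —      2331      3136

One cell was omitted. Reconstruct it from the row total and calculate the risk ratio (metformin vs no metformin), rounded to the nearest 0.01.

1.29

The missing cell is in the unexposed row: 3136 − 2331 = 805.
So a = 1111, b = 2244, c = 805, d = 2331.
RR = [a/(a+b)] / [c/(c+d)] = (1111/3355) / (805/3136) = 0.33115/0.25670 = 1.29004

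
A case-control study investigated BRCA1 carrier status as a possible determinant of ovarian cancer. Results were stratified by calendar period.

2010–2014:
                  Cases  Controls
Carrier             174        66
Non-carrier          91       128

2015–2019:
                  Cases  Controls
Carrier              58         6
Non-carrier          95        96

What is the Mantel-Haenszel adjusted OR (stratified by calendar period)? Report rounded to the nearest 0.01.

4.59

OR_MH = Σ(aᵢdᵢ/nᵢ) / Σ(bᵢcᵢ/nᵢ), where nᵢ is the stratum total.
Stratum 1 (2010–2014): n = 459; a·d/n = 174·128/459 = 48.5229; b·c/n = 66·91/459 = 13.0850
Stratum 2 (2015–2019): n = 255; a·d/n = 58·96/255 = 21.8353; b·c/n = 6·95/255 = 2.2353
OR_MH = (48.5229 + 21.8353) / (13.0850 + 2.2353) = 70.3582 / 15.3203 = 4.59249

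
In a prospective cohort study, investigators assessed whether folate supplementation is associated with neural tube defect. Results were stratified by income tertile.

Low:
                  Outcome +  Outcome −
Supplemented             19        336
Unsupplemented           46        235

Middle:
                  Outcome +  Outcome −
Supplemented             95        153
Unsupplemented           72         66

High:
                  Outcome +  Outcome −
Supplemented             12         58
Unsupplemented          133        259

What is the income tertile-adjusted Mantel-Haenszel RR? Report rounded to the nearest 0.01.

0.57

RR_MH = Σ(aᵢ·n₀ᵢ/nᵢ) / Σ(cᵢ·n₁ᵢ/nᵢ), with n₁ᵢ = aᵢ+bᵢ (exposed), n₀ᵢ = cᵢ+dᵢ (unexposed), nᵢ = n₁ᵢ+n₀ᵢ.
Stratum 1 (Low): n₁ = 355, n₀ = 281, n = 636; a·n₀/n = 19·281/636 = 8.3947; c·n₁/n = 46·355/636 = 25.6761
Stratum 2 (Middle): n₁ = 248, n₀ = 138, n = 386; a·n₀/n = 95·138/386 = 33.9637; c·n₁/n = 72·248/386 = 46.2591
Stratum 3 (High): n₁ = 70, n₀ = 392, n = 462; a·n₀/n = 12·392/462 = 10.1818; c·n₁/n = 133·70/462 = 20.1515
RR_MH = (8.3947 + 33.9637 + 10.1818) / (25.6761 + 46.2591 + 20.1515) = 52.5402 / 92.0867 = 0.57055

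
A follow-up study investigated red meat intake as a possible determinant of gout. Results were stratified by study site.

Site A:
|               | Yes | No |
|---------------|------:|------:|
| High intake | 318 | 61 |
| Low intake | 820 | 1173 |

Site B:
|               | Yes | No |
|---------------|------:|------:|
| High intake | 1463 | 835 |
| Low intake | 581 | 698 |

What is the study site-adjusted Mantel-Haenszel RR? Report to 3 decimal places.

1.567

RR_MH = Σ(aᵢ·n₀ᵢ/nᵢ) / Σ(cᵢ·n₁ᵢ/nᵢ), with n₁ᵢ = aᵢ+bᵢ (exposed), n₀ᵢ = cᵢ+dᵢ (unexposed), nᵢ = n₁ᵢ+n₀ᵢ.
Stratum 1 (Site A): n₁ = 379, n₀ = 1993, n = 2372; a·n₀/n = 318·1993/2372 = 267.1897; c·n₁/n = 820·379/2372 = 131.0202
Stratum 2 (Site B): n₁ = 2298, n₀ = 1279, n = 3577; a·n₀/n = 1463·1279/3577 = 523.1135; c·n₁/n = 581·2298/3577 = 373.2564
RR_MH = (267.1897 + 523.1135) / (131.0202 + 373.2564) = 790.3032 / 504.2766 = 1.56720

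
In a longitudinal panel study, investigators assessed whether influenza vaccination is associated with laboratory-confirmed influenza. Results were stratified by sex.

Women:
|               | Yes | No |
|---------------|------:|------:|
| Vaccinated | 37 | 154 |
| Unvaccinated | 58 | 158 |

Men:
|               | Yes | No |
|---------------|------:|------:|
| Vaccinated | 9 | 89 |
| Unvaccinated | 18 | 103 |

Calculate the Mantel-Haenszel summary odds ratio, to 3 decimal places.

0.636

OR_MH = Σ(aᵢdᵢ/nᵢ) / Σ(bᵢcᵢ/nᵢ), where nᵢ is the stratum total.
Stratum 1 (Women): n = 407; a·d/n = 37·158/407 = 14.3636; b·c/n = 154·58/407 = 21.9459
Stratum 2 (Men): n = 219; a·d/n = 9·103/219 = 4.2329; b·c/n = 89·18/219 = 7.3151
OR_MH = (14.3636 + 4.2329) / (21.9459 + 7.3151) = 18.5965 / 29.2610 = 0.63554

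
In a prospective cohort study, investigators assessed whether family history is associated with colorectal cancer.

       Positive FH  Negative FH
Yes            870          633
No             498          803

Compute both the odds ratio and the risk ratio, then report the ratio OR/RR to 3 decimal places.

1.536

Reading the table with exposure as columns: a = 870 (Positive FH, case), b = 498 (Positive FH, non-case), c = 633 (Negative FH, case), d = 803.
OR = (870·803)/(498·633) = 698610/315234 = 2.21616
Risk in exposed = 870/1368 = 0.63596; risk in unexposed = 633/1436 = 0.44081; RR = 1.44273
OR/RR = 2.21616 / 1.44273 = 1.53609
The outcome is not rare, so the OR lies further from 1 than the RR.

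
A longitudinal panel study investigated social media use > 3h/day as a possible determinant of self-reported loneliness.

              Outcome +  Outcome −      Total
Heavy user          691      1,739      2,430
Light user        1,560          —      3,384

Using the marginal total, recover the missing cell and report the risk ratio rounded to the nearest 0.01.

0.62

The missing cell is in the unexposed row: 3384 − 1560 = 1824.
So a = 691, b = 1739, c = 1560, d = 1824.
RR = [a/(a+b)] / [c/(c+d)] = (691/2430) / (1560/3384) = 0.28436/0.46099 = 0.61685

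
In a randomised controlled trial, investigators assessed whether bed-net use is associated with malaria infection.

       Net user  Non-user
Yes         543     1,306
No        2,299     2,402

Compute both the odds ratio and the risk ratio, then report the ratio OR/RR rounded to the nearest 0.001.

0.801

Reading the table with exposure as columns: a = 543 (Net user, case), b = 2299 (Net user, non-case), c = 1306 (Non-user, case), d = 2402.
OR = (543·2402)/(2299·1306) = 1304286/3002494 = 0.43440
Risk in exposed = 543/2842 = 0.19106; risk in unexposed = 1306/3708 = 0.35221; RR = 0.54247
OR/RR = 0.43440 / 0.54247 = 0.80079
The outcome is not rare, so the OR lies further from 1 than the RR.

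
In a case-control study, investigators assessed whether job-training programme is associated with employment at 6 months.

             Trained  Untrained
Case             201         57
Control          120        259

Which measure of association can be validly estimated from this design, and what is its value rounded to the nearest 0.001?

Reading the table with exposure as columns: a = 201 (Trained, case), b = 120 (Trained, non-case), c = 57 (Untrained, case), d = 259.
This is a case-control study: participants were sampled on outcome status, so risks in the source population cannot be estimated directly — relative risk is not valid here. The odds ratio is the appropriate measure.
OR = (a·d)/(b·c) = (201 × 259) / (120 × 57) = 52059 / 6840 = 7.61096

7.611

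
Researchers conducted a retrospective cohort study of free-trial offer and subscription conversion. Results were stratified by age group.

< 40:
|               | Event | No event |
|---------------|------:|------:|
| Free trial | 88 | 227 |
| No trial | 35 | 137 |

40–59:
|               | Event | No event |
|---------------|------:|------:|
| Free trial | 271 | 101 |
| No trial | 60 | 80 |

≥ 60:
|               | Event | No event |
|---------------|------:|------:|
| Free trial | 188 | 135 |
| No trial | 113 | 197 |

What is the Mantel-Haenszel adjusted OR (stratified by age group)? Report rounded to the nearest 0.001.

2.404

OR_MH = Σ(aᵢdᵢ/nᵢ) / Σ(bᵢcᵢ/nᵢ), where nᵢ is the stratum total.
Stratum 1 (< 40): n = 487; a·d/n = 88·137/487 = 24.7556; b·c/n = 227·35/487 = 16.3142
Stratum 2 (40–59): n = 512; a·d/n = 271·80/512 = 42.3438; b·c/n = 101·60/512 = 11.8359
Stratum 3 (≥ 60): n = 633; a·d/n = 188·197/633 = 58.5087; b·c/n = 135·113/633 = 24.0995
OR_MH = (24.7556 + 42.3438 + 58.5087) / (16.3142 + 11.8359 + 24.0995) = 125.6081 / 52.2496 = 2.40400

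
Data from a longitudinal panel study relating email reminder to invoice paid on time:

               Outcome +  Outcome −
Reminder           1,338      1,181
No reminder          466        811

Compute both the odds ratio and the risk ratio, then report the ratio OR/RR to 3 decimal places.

Cells: a = 1338, b = 1181, c = 466, d = 811.
OR = (1338·811)/(1181·466) = 1085118/550346 = 1.97170
Risk in exposed = 1338/2519 = 0.53116; risk in unexposed = 466/1277 = 0.36492; RR = 1.45557
OR/RR = 1.97170 / 1.45557 = 1.35459
The outcome is not rare, so the OR lies further from 1 than the RR.

1.355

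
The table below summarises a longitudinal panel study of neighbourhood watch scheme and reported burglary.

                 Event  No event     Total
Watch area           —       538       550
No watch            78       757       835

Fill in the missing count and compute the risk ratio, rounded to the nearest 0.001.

The missing cell is in the exposed row: 550 − 538 = 12.
So a = 12, b = 538, c = 78, d = 757.
RR = [a/(a+b)] / [c/(c+d)] = (12/550) / (78/835) = 0.02182/0.09341 = 0.23357

0.234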